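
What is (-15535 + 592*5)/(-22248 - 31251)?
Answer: 12575/53499 ≈ 0.23505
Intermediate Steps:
(-15535 + 592*5)/(-22248 - 31251) = (-15535 + 2960)/(-53499) = -12575*(-1/53499) = 12575/53499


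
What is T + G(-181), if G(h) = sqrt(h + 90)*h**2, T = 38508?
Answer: 38508 + 32761*I*sqrt(91) ≈ 38508.0 + 3.1252e+5*I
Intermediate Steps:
G(h) = h**2*sqrt(90 + h) (G(h) = sqrt(90 + h)*h**2 = h**2*sqrt(90 + h))
T + G(-181) = 38508 + (-181)**2*sqrt(90 - 181) = 38508 + 32761*sqrt(-91) = 38508 + 32761*(I*sqrt(91)) = 38508 + 32761*I*sqrt(91)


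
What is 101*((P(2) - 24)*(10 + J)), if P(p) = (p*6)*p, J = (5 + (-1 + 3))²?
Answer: 0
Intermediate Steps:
J = 49 (J = (5 + 2)² = 7² = 49)
P(p) = 6*p² (P(p) = (6*p)*p = 6*p²)
101*((P(2) - 24)*(10 + J)) = 101*((6*2² - 24)*(10 + 49)) = 101*((6*4 - 24)*59) = 101*((24 - 24)*59) = 101*(0*59) = 101*0 = 0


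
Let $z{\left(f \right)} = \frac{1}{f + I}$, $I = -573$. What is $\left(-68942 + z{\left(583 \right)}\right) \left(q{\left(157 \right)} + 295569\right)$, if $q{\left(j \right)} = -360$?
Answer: $- \frac{203522693571}{10} \approx -2.0352 \cdot 10^{10}$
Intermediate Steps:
$z{\left(f \right)} = \frac{1}{-573 + f}$ ($z{\left(f \right)} = \frac{1}{f - 573} = \frac{1}{-573 + f}$)
$\left(-68942 + z{\left(583 \right)}\right) \left(q{\left(157 \right)} + 295569\right) = \left(-68942 + \frac{1}{-573 + 583}\right) \left(-360 + 295569\right) = \left(-68942 + \frac{1}{10}\right) 295209 = \left(- \frac{689419}{10}\right) 295209 = - \frac{203522693571}{10}$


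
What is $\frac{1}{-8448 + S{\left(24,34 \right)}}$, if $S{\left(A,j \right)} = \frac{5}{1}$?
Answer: $- \frac{1}{8443} \approx -0.00011844$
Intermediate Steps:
$S{\left(A,j \right)} = 5$ ($S{\left(A,j \right)} = 5 \cdot 1 = 5$)
$\frac{1}{-8448 + S{\left(24,34 \right)}} = \frac{1}{-8448 + 5} = \frac{1}{-8443} = - \frac{1}{8443}$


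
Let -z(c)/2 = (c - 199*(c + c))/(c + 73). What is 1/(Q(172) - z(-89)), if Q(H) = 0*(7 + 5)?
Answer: -8/35333 ≈ -0.00022642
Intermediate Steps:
Q(H) = 0 (Q(H) = 0*12 = 0)
z(c) = 794*c/(73 + c) (z(c) = -2*(c - 199*(c + c))/(c + 73) = -2*(c - 398*c)/(73 + c) = -2*(-397*c)/(73 + c) = -(-794)*c/(73 + c) = 794*c/(73 + c))
1/(Q(172) - z(-89)) = 1/(0 - 794*(-89)/(73 - 89)) = 1/(0 - 794*(-89)/(-16)) = 1/(0 - 794*(-89)*(-1)/16) = 1/(0 - 1*35333/8) = 1/(0 - 35333/8) = 1/(-35333/8) = -8/35333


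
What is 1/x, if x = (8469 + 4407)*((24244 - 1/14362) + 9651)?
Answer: 7181/3134018329182 ≈ 2.2913e-9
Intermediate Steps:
x = 3134018329182/7181 (x = 12876*((24244 - 1*1/14362) + 9651) = 12876*((24244 - 1/14362) + 9651) = 12876*(348192327/14362 + 9651) = 12876*(486799989/14362) = 3134018329182/7181 ≈ 4.3643e+8)
1/x = 1/(3134018329182/7181) = 7181/3134018329182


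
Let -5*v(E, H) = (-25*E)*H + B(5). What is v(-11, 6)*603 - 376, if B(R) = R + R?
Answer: -200572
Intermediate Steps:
B(R) = 2*R
v(E, H) = -2 + 5*E*H (v(E, H) = -((-25*E)*H + 2*5)/5 = -(-25*E*H + 10)/5 = -(10 - 25*E*H)/5 = -2 + 5*E*H)
v(-11, 6)*603 - 376 = (-2 + 5*(-11)*6)*603 - 376 = (-2 - 330)*603 - 376 = -332*603 - 376 = -200196 - 376 = -200572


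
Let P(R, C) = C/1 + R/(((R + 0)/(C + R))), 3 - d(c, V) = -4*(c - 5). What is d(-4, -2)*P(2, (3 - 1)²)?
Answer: -330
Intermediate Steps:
d(c, V) = -17 + 4*c (d(c, V) = 3 - (-4)*(c - 5) = 3 - (-4)*(-5 + c) = 3 - (20 - 4*c) = 3 + (-20 + 4*c) = -17 + 4*c)
P(R, C) = R + 2*C (P(R, C) = C*1 + R/((R/(C + R))) = C + R*((C + R)/R) = C + (C + R) = R + 2*C)
d(-4, -2)*P(2, (3 - 1)²) = (-17 + 4*(-4))*(2 + 2*(3 - 1)²) = (-17 - 16)*(2 + 2*2²) = -33*(2 + 2*4) = -33*(2 + 8) = -33*10 = -330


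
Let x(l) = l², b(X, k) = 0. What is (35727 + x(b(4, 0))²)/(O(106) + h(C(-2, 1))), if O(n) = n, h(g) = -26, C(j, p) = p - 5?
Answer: 35727/80 ≈ 446.59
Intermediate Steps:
C(j, p) = -5 + p
(35727 + x(b(4, 0))²)/(O(106) + h(C(-2, 1))) = (35727 + (0²)²)/(106 - 26) = (35727 + 0²)/80 = (35727 + 0)*(1/80) = 35727*(1/80) = 35727/80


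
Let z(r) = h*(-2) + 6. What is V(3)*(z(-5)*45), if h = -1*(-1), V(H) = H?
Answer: 540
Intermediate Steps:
h = 1
z(r) = 4 (z(r) = 1*(-2) + 6 = -2 + 6 = 4)
V(3)*(z(-5)*45) = 3*(4*45) = 3*180 = 540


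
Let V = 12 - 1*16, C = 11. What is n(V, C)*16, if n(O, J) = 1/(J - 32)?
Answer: -16/21 ≈ -0.76190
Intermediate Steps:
V = -4 (V = 12 - 16 = -4)
n(O, J) = 1/(-32 + J)
n(V, C)*16 = 16/(-32 + 11) = 16/(-21) = -1/21*16 = -16/21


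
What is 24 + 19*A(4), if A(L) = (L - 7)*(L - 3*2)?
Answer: 138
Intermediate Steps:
A(L) = (-7 + L)*(-6 + L) (A(L) = (-7 + L)*(L - 6) = (-7 + L)*(-6 + L))
24 + 19*A(4) = 24 + 19*(42 + 4² - 13*4) = 24 + 19*(42 + 16 - 52) = 24 + 19*6 = 24 + 114 = 138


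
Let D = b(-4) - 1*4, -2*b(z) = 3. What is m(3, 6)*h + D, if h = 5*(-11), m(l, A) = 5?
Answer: -561/2 ≈ -280.50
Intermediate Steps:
b(z) = -3/2 (b(z) = -1/2*3 = -3/2)
h = -55
D = -11/2 (D = -3/2 - 1*4 = -3/2 - 4 = -11/2 ≈ -5.5000)
m(3, 6)*h + D = 5*(-55) - 11/2 = -275 - 11/2 = -561/2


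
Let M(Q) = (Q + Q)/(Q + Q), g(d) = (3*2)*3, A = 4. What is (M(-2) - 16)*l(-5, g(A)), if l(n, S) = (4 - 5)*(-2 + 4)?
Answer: 30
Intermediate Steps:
g(d) = 18 (g(d) = 6*3 = 18)
M(Q) = 1 (M(Q) = (2*Q)/((2*Q)) = (2*Q)*(1/(2*Q)) = 1)
l(n, S) = -2 (l(n, S) = -1*2 = -2)
(M(-2) - 16)*l(-5, g(A)) = (1 - 16)*(-2) = -15*(-2) = 30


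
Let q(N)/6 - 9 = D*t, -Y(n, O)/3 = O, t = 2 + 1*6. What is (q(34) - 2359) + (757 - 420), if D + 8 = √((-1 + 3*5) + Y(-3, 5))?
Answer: -2352 + 48*I ≈ -2352.0 + 48.0*I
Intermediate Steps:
t = 8 (t = 2 + 6 = 8)
Y(n, O) = -3*O
D = -8 + I (D = -8 + √((-1 + 3*5) - 3*5) = -8 + √((-1 + 15) - 15) = -8 + √(14 - 15) = -8 + √(-1) = -8 + I ≈ -8.0 + 1.0*I)
q(N) = -330 + 48*I (q(N) = 54 + 6*((-8 + I)*8) = 54 + 6*(-64 + 8*I) = 54 + (-384 + 48*I) = -330 + 48*I)
(q(34) - 2359) + (757 - 420) = ((-330 + 48*I) - 2359) + (757 - 420) = (-2689 + 48*I) + 337 = -2352 + 48*I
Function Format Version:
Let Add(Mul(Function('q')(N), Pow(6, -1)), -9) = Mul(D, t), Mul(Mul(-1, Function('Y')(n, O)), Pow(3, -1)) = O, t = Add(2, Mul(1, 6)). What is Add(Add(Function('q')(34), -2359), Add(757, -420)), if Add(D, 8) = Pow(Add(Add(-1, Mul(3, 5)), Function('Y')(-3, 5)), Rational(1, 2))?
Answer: Add(-2352, Mul(48, I)) ≈ Add(-2352.0, Mul(48.000, I))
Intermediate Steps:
t = 8 (t = Add(2, 6) = 8)
Function('Y')(n, O) = Mul(-3, O)
D = Add(-8, I) (D = Add(-8, Pow(Add(Add(-1, Mul(3, 5)), Mul(-3, 5)), Rational(1, 2))) = Add(-8, Pow(Add(Add(-1, 15), -15), Rational(1, 2))) = Add(-8, Pow(Add(14, -15), Rational(1, 2))) = Add(-8, Pow(-1, Rational(1, 2))) = Add(-8, I) ≈ Add(-8.0000, Mul(1.0000, I)))
Function('q')(N) = Add(-330, Mul(48, I)) (Function('q')(N) = Add(54, Mul(6, Mul(Add(-8, I), 8))) = Add(54, Mul(6, Add(-64, Mul(8, I)))) = Add(54, Add(-384, Mul(48, I))) = Add(-330, Mul(48, I)))
Add(Add(Function('q')(34), -2359), Add(757, -420)) = Add(Add(Add(-330, Mul(48, I)), -2359), Add(757, -420)) = Add(Add(-2689, Mul(48, I)), 337) = Add(-2352, Mul(48, I))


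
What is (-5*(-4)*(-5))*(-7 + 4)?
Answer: 300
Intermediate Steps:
(-5*(-4)*(-5))*(-7 + 4) = (20*(-5))*(-3) = -100*(-3) = 300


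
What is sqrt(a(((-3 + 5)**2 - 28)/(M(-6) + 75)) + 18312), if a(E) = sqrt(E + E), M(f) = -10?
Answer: 2*sqrt(19342050 + 65*I*sqrt(195))/65 ≈ 135.32 + 0.0031752*I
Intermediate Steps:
a(E) = sqrt(2)*sqrt(E) (a(E) = sqrt(2*E) = sqrt(2)*sqrt(E))
sqrt(a(((-3 + 5)**2 - 28)/(M(-6) + 75)) + 18312) = sqrt(sqrt(2)*sqrt(((-3 + 5)**2 - 28)/(-10 + 75)) + 18312) = sqrt(sqrt(2)*sqrt((2**2 - 28)/65) + 18312) = sqrt(sqrt(2)*sqrt((4 - 28)*(1/65)) + 18312) = sqrt(sqrt(2)*sqrt(-24*1/65) + 18312) = sqrt(sqrt(2)*sqrt(-24/65) + 18312) = sqrt(sqrt(2)*(2*I*sqrt(390)/65) + 18312) = sqrt(4*I*sqrt(195)/65 + 18312) = sqrt(18312 + 4*I*sqrt(195)/65)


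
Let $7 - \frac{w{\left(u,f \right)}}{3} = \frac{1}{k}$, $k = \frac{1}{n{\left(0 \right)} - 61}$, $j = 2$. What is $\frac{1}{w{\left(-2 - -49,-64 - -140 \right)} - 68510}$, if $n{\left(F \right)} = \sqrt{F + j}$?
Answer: $- \frac{34153}{2332854809} + \frac{3 \sqrt{2}}{4665709618} \approx -1.4639 \cdot 10^{-5}$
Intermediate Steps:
$n{\left(F \right)} = \sqrt{2 + F}$ ($n{\left(F \right)} = \sqrt{F + 2} = \sqrt{2 + F}$)
$k = \frac{1}{-61 + \sqrt{2}}$ ($k = \frac{1}{\sqrt{2 + 0} - 61} = \frac{1}{\sqrt{2} - 61} = \frac{1}{-61 + \sqrt{2}} \approx -0.016783$)
$w{\left(u,f \right)} = 21 - \frac{3}{- \frac{61}{3719} - \frac{\sqrt{2}}{3719}}$
$\frac{1}{w{\left(-2 - -49,-64 - -140 \right)} - 68510} = \frac{1}{\left(204 - 3 \sqrt{2}\right) - 68510} = \frac{1}{-68306 - 3 \sqrt{2}}$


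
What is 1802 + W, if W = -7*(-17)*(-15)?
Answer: 17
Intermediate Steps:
W = -1785 (W = 119*(-15) = -1785)
1802 + W = 1802 - 1785 = 17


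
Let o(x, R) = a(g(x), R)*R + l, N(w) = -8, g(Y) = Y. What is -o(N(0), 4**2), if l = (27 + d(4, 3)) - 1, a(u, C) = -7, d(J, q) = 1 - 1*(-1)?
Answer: 84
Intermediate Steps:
d(J, q) = 2 (d(J, q) = 1 + 1 = 2)
l = 28 (l = (27 + 2) - 1 = 29 - 1 = 28)
o(x, R) = 28 - 7*R (o(x, R) = -7*R + 28 = 28 - 7*R)
-o(N(0), 4**2) = -(28 - 7*4**2) = -(28 - 7*16) = -(28 - 112) = -1*(-84) = 84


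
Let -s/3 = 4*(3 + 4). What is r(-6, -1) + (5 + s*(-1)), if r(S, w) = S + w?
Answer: 82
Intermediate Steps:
s = -84 (s = -12*(3 + 4) = -12*7 = -3*28 = -84)
r(-6, -1) + (5 + s*(-1)) = (-6 - 1) + (5 - 84*(-1)) = -7 + (5 + 84) = -7 + 89 = 82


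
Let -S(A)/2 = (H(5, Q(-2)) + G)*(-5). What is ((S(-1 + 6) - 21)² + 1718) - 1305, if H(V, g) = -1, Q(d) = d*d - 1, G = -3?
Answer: 4134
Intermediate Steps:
Q(d) = -1 + d² (Q(d) = d² - 1 = -1 + d²)
S(A) = -40 (S(A) = -2*(-1 - 3)*(-5) = -(-8)*(-5) = -2*20 = -40)
((S(-1 + 6) - 21)² + 1718) - 1305 = ((-40 - 21)² + 1718) - 1305 = ((-61)² + 1718) - 1305 = (3721 + 1718) - 1305 = 5439 - 1305 = 4134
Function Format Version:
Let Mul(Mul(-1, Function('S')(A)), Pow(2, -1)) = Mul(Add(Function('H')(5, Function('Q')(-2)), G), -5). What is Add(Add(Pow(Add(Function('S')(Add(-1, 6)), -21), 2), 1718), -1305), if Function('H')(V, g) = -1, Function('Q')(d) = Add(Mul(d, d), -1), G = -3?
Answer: 4134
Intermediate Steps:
Function('Q')(d) = Add(-1, Pow(d, 2)) (Function('Q')(d) = Add(Pow(d, 2), -1) = Add(-1, Pow(d, 2)))
Function('S')(A) = -40 (Function('S')(A) = Mul(-2, Mul(Add(-1, -3), -5)) = Mul(-2, Mul(-4, -5)) = Mul(-2, 20) = -40)
Add(Add(Pow(Add(Function('S')(Add(-1, 6)), -21), 2), 1718), -1305) = Add(Add(Pow(Add(-40, -21), 2), 1718), -1305) = Add(Add(Pow(-61, 2), 1718), -1305) = Add(Add(3721, 1718), -1305) = Add(5439, -1305) = 4134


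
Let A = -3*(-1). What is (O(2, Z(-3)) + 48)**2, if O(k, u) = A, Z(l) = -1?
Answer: 2601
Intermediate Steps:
A = 3
O(k, u) = 3
(O(2, Z(-3)) + 48)**2 = (3 + 48)**2 = 51**2 = 2601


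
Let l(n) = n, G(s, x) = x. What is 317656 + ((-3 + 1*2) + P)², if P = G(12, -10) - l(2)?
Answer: 317825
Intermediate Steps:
P = -12 (P = -10 - 1*2 = -10 - 2 = -12)
317656 + ((-3 + 1*2) + P)² = 317656 + ((-3 + 1*2) - 12)² = 317656 + ((-3 + 2) - 12)² = 317656 + (-1 - 12)² = 317656 + (-13)² = 317656 + 169 = 317825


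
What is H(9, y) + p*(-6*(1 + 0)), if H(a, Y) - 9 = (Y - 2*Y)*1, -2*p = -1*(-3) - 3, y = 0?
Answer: 9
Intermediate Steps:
p = 0 (p = -(-1*(-3) - 3)/2 = -(3 - 3)/2 = -½*0 = 0)
H(a, Y) = 9 - Y (H(a, Y) = 9 + (Y - 2*Y)*1 = 9 - Y*1 = 9 - Y)
H(9, y) + p*(-6*(1 + 0)) = (9 - 1*0) + 0*(-6*(1 + 0)) = (9 + 0) + 0*(-6*1) = 9 + 0*(-6) = 9 + 0 = 9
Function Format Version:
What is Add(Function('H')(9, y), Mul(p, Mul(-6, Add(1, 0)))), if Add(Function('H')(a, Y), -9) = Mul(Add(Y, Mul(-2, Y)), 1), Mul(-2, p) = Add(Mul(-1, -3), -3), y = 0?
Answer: 9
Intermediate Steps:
p = 0 (p = Mul(Rational(-1, 2), Add(Mul(-1, -3), -3)) = Mul(Rational(-1, 2), Add(3, -3)) = Mul(Rational(-1, 2), 0) = 0)
Function('H')(a, Y) = Add(9, Mul(-1, Y)) (Function('H')(a, Y) = Add(9, Mul(Add(Y, Mul(-2, Y)), 1)) = Add(9, Mul(Mul(-1, Y), 1)) = Add(9, Mul(-1, Y)))
Add(Function('H')(9, y), Mul(p, Mul(-6, Add(1, 0)))) = Add(Add(9, Mul(-1, 0)), Mul(0, Mul(-6, Add(1, 0)))) = Add(Add(9, 0), Mul(0, Mul(-6, 1))) = Add(9, Mul(0, -6)) = Add(9, 0) = 9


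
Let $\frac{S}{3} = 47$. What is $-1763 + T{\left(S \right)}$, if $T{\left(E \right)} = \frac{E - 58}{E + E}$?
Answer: $- \frac{497083}{282} \approx -1762.7$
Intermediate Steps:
$S = 141$ ($S = 3 \cdot 47 = 141$)
$T{\left(E \right)} = \frac{-58 + E}{2 E}$
$-1763 + T{\left(S \right)} = -1763 + \frac{-58 + 141}{2 \cdot 141} = -1763 + \frac{1}{2} \cdot \frac{1}{141} \cdot 83 = -1763 + \frac{83}{282} = - \frac{497083}{282}$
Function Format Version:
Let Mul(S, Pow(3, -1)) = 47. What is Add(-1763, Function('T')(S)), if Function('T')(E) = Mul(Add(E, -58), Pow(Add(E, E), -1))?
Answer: Rational(-497083, 282) ≈ -1762.7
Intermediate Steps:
S = 141 (S = Mul(3, 47) = 141)
Function('T')(E) = Mul(Rational(1, 2), Pow(E, -1), Add(-58, E)) (Function('T')(E) = Mul(Add(-58, E), Pow(Mul(2, E), -1)) = Mul(Add(-58, E), Mul(Rational(1, 2), Pow(E, -1))) = Mul(Rational(1, 2), Pow(E, -1), Add(-58, E)))
Add(-1763, Function('T')(S)) = Add(-1763, Mul(Rational(1, 2), Pow(141, -1), Add(-58, 141))) = Add(-1763, Mul(Rational(1, 2), Rational(1, 141), 83)) = Add(-1763, Rational(83, 282)) = Rational(-497083, 282)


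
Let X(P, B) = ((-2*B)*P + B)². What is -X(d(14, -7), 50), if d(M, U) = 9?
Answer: -722500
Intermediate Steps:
X(P, B) = (B - 2*B*P)² (X(P, B) = (-2*B*P + B)² = (B - 2*B*P)²)
-X(d(14, -7), 50) = -50²*(-1 + 2*9)² = -2500*(-1 + 18)² = -2500*17² = -2500*289 = -1*722500 = -722500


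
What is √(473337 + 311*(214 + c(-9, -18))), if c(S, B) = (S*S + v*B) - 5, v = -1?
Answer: 5*√22765 ≈ 754.40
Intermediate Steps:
c(S, B) = -5 + S² - B (c(S, B) = (S*S - B) - 5 = (S² - B) - 5 = -5 + S² - B)
√(473337 + 311*(214 + c(-9, -18))) = √(473337 + 311*(214 + (-5 + (-9)² - 1*(-18)))) = √(473337 + 311*(214 + (-5 + 81 + 18))) = √(473337 + 311*(214 + 94)) = √(473337 + 311*308) = √(473337 + 95788) = √569125 = 5*√22765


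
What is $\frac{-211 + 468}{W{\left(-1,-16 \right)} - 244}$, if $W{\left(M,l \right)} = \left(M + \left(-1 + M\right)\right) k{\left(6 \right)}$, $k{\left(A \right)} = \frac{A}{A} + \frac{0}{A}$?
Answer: $- \frac{257}{247} \approx -1.0405$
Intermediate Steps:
$k{\left(A \right)} = 1$ ($k{\left(A \right)} = 1 + 0 = 1$)
$W{\left(M,l \right)} = -1 + 2 M$ ($W{\left(M,l \right)} = \left(M + \left(-1 + M\right)\right) 1 = \left(-1 + 2 M\right) 1 = -1 + 2 M$)
$\frac{-211 + 468}{W{\left(-1,-16 \right)} - 244} = \frac{-211 + 468}{\left(-1 + 2 \left(-1\right)\right) - 244} = \frac{257}{\left(-1 - 2\right) - 244} = \frac{257}{-3 - 244} = \frac{257}{-247} = 257 \left(- \frac{1}{247}\right) = - \frac{257}{247}$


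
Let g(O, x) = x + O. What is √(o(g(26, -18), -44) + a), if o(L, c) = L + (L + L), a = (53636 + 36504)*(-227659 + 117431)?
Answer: 2*I*√2483987974 ≈ 99679.0*I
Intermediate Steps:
g(O, x) = O + x
a = -9935951920 (a = 90140*(-110228) = -9935951920)
o(L, c) = 3*L (o(L, c) = L + 2*L = 3*L)
√(o(g(26, -18), -44) + a) = √(3*(26 - 18) - 9935951920) = √(3*8 - 9935951920) = √(24 - 9935951920) = √(-9935951896) = 2*I*√2483987974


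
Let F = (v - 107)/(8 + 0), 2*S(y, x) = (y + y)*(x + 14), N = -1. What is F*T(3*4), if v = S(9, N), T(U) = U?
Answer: 15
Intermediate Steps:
S(y, x) = y*(14 + x) (S(y, x) = ((y + y)*(x + 14))/2 = ((2*y)*(14 + x))/2 = (2*y*(14 + x))/2 = y*(14 + x))
v = 117 (v = 9*(14 - 1) = 9*13 = 117)
F = 5/4 (F = (117 - 107)/(8 + 0) = 10/8 = 10*(⅛) = 5/4 ≈ 1.2500)
F*T(3*4) = 5*(3*4)/4 = (5/4)*12 = 15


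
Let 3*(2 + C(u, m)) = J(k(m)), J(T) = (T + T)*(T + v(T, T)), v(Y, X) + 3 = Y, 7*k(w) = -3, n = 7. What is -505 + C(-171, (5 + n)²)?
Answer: -24789/49 ≈ -505.90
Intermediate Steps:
k(w) = -3/7 (k(w) = (⅐)*(-3) = -3/7)
v(Y, X) = -3 + Y
J(T) = 2*T*(-3 + 2*T) (J(T) = (T + T)*(T + (-3 + T)) = (2*T)*(-3 + 2*T) = 2*T*(-3 + 2*T))
C(u, m) = -44/49 (C(u, m) = -2 + (2*(-3/7)*(-3 + 2*(-3/7)))/3 = -2 + (2*(-3/7)*(-3 - 6/7))/3 = -2 + (2*(-3/7)*(-27/7))/3 = -2 + (⅓)*(162/49) = -2 + 54/49 = -44/49)
-505 + C(-171, (5 + n)²) = -505 - 44/49 = -24789/49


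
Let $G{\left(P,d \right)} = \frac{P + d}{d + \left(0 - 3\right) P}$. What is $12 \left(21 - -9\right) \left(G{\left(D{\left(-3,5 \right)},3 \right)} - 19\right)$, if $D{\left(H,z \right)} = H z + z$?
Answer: $- \frac{76080}{11} \approx -6916.4$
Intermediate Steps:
$D{\left(H,z \right)} = z + H z$
$G{\left(P,d \right)} = \frac{P + d}{d - 3 P}$
$12 \left(21 - -9\right) \left(G{\left(D{\left(-3,5 \right)},3 \right)} - 19\right) = 12 \left(21 - -9\right) \left(\frac{5 \left(1 - 3\right) + 3}{3 - 3 \cdot 5 \left(1 - 3\right)} - 19\right) = 12 \left(21 + 9\right) \left(\frac{5 \left(-2\right) + 3}{3 - 3 \cdot 5 \left(-2\right)} - 19\right) = 12 \cdot 30 \left(\frac{-10 + 3}{3 - -30} - 19\right) = 360 \left(\frac{1}{3 + 30} \left(-7\right) - 19\right) = 360 \left(\frac{1}{33} \left(-7\right) - 19\right) = 360 \left(- \frac{7}{33} - 19\right) = 360 \left(- \frac{634}{33}\right) = - \frac{76080}{11}$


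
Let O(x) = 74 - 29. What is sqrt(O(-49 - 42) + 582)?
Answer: sqrt(627) ≈ 25.040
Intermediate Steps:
O(x) = 45
sqrt(O(-49 - 42) + 582) = sqrt(45 + 582) = sqrt(627)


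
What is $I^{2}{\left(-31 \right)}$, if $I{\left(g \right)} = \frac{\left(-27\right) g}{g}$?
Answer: $729$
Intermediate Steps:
$I{\left(g \right)} = -27$
$I^{2}{\left(-31 \right)} = \left(-27\right)^{2} = 729$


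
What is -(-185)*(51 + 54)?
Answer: 19425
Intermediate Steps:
-(-185)*(51 + 54) = -(-185)*105 = -5*(-3885) = 19425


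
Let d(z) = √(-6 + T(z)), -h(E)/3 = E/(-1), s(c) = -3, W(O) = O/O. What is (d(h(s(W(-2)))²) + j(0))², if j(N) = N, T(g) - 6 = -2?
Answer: -2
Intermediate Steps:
T(g) = 4 (T(g) = 6 - 2 = 4)
W(O) = 1
h(E) = 3*E (h(E) = -3*E/(-1) = -3*E*(-1) = -(-3)*E = 3*E)
d(z) = I*√2 (d(z) = √(-6 + 4) = √(-2) = I*√2)
(d(h(s(W(-2)))²) + j(0))² = (I*√2 + 0)² = (I*√2)² = -2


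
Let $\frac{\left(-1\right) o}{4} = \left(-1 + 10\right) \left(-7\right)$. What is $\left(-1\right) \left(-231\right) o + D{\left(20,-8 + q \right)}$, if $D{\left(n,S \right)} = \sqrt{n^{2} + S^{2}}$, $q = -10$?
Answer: $58212 + 2 \sqrt{181} \approx 58239.0$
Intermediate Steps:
$D{\left(n,S \right)} = \sqrt{S^{2} + n^{2}}$
$o = 252$ ($o = - 4 \left(-1 + 10\right) \left(-7\right) = - 4 \cdot 9 \left(-7\right) = \left(-4\right) \left(-63\right) = 252$)
$\left(-1\right) \left(-231\right) o + D{\left(20,-8 + q \right)} = \left(-1\right) \left(-231\right) 252 + \sqrt{\left(-8 - 10\right)^{2} + 20^{2}} = 231 \cdot 252 + \sqrt{\left(-18\right)^{2} + 400} = 58212 + \sqrt{324 + 400} = 58212 + \sqrt{724} = 58212 + 2 \sqrt{181}$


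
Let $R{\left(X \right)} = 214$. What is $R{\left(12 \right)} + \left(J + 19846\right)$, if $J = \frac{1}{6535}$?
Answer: $\frac{131092101}{6535} \approx 20060.0$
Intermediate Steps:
$J = \frac{1}{6535} \approx 0.00015302$
$R{\left(12 \right)} + \left(J + 19846\right) = 214 + \left(\frac{1}{6535} + 19846\right) = 214 + \frac{129693611}{6535} = \frac{131092101}{6535}$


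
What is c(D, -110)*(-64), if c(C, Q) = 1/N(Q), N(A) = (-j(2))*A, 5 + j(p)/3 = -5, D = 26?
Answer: 16/825 ≈ 0.019394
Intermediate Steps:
j(p) = -30 (j(p) = -15 + 3*(-5) = -15 - 15 = -30)
N(A) = 30*A (N(A) = (-1*(-30))*A = 30*A)
c(C, Q) = 1/(30*Q)
c(D, -110)*(-64) = ((1/30)/(-110))*(-64) = ((1/30)*(-1/110))*(-64) = -1/3300*(-64) = 16/825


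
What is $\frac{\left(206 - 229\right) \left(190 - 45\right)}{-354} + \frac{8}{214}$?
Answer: $\frac{358261}{37878} \approx 9.4583$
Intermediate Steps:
$\frac{\left(206 - 229\right) \left(190 - 45\right)}{-354} + \frac{8}{214} = \left(-23\right) 145 \left(- \frac{1}{354}\right) + 8 \cdot \frac{1}{214} = \left(-3335\right) \left(- \frac{1}{354}\right) + \frac{4}{107} = \frac{3335}{354} + \frac{4}{107} = \frac{358261}{37878}$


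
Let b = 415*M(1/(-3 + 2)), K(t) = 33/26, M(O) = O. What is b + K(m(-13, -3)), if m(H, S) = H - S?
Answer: -10757/26 ≈ -413.73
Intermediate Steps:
K(t) = 33/26 (K(t) = 33*(1/26) = 33/26)
b = -415 (b = 415/(-3 + 2) = 415/(-1) = 415*(-1) = -415)
b + K(m(-13, -3)) = -415 + 33/26 = -10757/26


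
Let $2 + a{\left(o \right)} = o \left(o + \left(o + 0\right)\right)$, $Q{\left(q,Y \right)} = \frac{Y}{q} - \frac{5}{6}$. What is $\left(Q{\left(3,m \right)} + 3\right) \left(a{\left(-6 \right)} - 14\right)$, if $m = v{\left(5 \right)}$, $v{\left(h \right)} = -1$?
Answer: $\frac{308}{3} \approx 102.67$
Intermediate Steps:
$m = -1$
$Q{\left(q,Y \right)} = - \frac{5}{6} + \frac{Y}{q}$ ($Q{\left(q,Y \right)} = \frac{Y}{q} - \frac{5}{6} = - \frac{5}{6} + \frac{Y}{q}$)
$a{\left(o \right)} = -2 + 2 o^{2}$ ($a{\left(o \right)} = -2 + o \left(o + \left(o + 0\right)\right) = -2 + o \left(o + o\right) = -2 + o 2 o = -2 + 2 o^{2}$)
$\left(Q{\left(3,m \right)} + 3\right) \left(a{\left(-6 \right)} - 14\right) = \left(\left(- \frac{5}{6} - \frac{1}{3}\right) + 3\right) \left(\left(-2 + 2 \left(-6\right)^{2}\right) - 14\right) = \left(\left(- \frac{5}{6} - \frac{1}{3}\right) + 3\right) \left(\left(-2 + 2 \cdot 36\right) - 14\right) = \left(\left(- \frac{5}{6} - \frac{1}{3}\right) + 3\right) \left(\left(-2 + 72\right) - 14\right) = \left(- \frac{7}{6} + 3\right) \left(70 - 14\right) = \frac{11}{6} \cdot 56 = \frac{308}{3}$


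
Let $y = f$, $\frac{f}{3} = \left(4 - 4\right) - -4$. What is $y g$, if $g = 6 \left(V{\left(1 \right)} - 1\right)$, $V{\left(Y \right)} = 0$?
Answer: $-72$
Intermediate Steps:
$f = 12$ ($f = 3 \left(\left(4 - 4\right) - -4\right) = 3 \left(\left(4 - 4\right) + 4\right) = 3 \left(0 + 4\right) = 3 \cdot 4 = 12$)
$g = -6$ ($g = 6 \left(0 - 1\right) = 6 \left(-1\right) = -6$)
$y = 12$
$y g = 12 \left(-6\right) = -72$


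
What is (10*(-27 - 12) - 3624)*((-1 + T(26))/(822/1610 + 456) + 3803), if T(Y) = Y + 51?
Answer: -1870028208114/122497 ≈ -1.5266e+7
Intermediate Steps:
T(Y) = 51 + Y
(10*(-27 - 12) - 3624)*((-1 + T(26))/(822/1610 + 456) + 3803) = (10*(-27 - 12) - 3624)*((-1 + (51 + 26))/(822/1610 + 456) + 3803) = (10*(-39) - 3624)*((-1 + 77)/(822*(1/1610) + 456) + 3803) = (-390 - 3624)*(76/(411/805 + 456) + 3803) = -4014*(76/(367491/805) + 3803) = -4014*(76*(805/367491) + 3803) = -4014*(61180/367491 + 3803) = -4014*1397629453/367491 = -1870028208114/122497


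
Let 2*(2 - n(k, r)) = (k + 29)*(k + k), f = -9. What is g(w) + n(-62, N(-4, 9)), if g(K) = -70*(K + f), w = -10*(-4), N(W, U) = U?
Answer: -4214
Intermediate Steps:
w = 40
n(k, r) = 2 - k*(29 + k) (n(k, r) = 2 - (k + 29)*(k + k)/2 = 2 - (29 + k)*2*k/2 = 2 - k*(29 + k))
g(K) = 630 - 70*K (g(K) = -70*(K - 9) = -70*(-9 + K) = 630 - 70*K)
g(w) + n(-62, N(-4, 9)) = (630 - 70*40) + (2 - 1*(-62)² - 29*(-62)) = (630 - 2800) + (2 - 1*3844 + 1798) = -2170 + (2 - 3844 + 1798) = -2170 - 2044 = -4214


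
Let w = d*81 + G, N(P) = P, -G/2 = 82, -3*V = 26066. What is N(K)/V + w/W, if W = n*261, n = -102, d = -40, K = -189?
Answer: 51911669/346964526 ≈ 0.14962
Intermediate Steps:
V = -26066/3 (V = -⅓*26066 = -26066/3 ≈ -8688.7)
G = -164 (G = -2*82 = -164)
w = -3404 (w = -40*81 - 164 = -3240 - 164 = -3404)
W = -26622 (W = -102*261 = -26622)
N(K)/V + w/W = -189/(-26066/3) - 3404/(-26622) = -189*(-3/26066) - 3404*(-1/26622) = 567/26066 + 1702/13311 = 51911669/346964526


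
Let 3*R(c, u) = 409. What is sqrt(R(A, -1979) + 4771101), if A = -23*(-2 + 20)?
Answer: 4*sqrt(2683821)/3 ≈ 2184.3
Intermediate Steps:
A = -414 (A = -23*18 = -414)
R(c, u) = 409/3 (R(c, u) = (1/3)*409 = 409/3)
sqrt(R(A, -1979) + 4771101) = sqrt(409/3 + 4771101) = sqrt(14313712/3) = 4*sqrt(2683821)/3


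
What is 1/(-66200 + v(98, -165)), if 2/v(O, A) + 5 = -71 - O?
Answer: -87/5759401 ≈ -1.5106e-5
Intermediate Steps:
v(O, A) = 2/(-76 - O) (v(O, A) = 2/(-5 + (-71 - O)) = 2/(-76 - O))
1/(-66200 + v(98, -165)) = 1/(-66200 - 2/(76 + 98)) = 1/(-66200 - 2/174) = 1/(-66200 - 2*1/174) = 1/(-66200 - 1/87) = 1/(-5759401/87) = -87/5759401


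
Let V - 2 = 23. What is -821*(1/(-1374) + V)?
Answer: -28200529/1374 ≈ -20524.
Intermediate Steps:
V = 25 (V = 2 + 23 = 25)
-821*(1/(-1374) + V) = -821*(1/(-1374) + 25) = -821*(-1/1374 + 25) = -821*34349/1374 = -28200529/1374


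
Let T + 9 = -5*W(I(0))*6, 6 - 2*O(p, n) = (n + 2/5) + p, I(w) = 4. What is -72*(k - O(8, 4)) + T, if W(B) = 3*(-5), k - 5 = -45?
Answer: 15453/5 ≈ 3090.6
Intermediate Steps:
k = -40 (k = 5 - 45 = -40)
W(B) = -15
O(p, n) = 14/5 - n/2 - p/2 (O(p, n) = 3 - ((n + 2/5) + p)/2 = 3 - ((n + 2*(⅕)) + p)/2 = 3 - ((n + ⅖) + p)/2 = 3 - ((⅖ + n) + p)/2 = 3 - (⅖ + n + p)/2 = 3 + (-⅕ - n/2 - p/2) = 14/5 - n/2 - p/2)
T = 441 (T = -9 - 5*(-15)*6 = -9 + 75*6 = -9 + 450 = 441)
-72*(k - O(8, 4)) + T = -72*(-40 - (14/5 - ½*4 - ½*8)) + 441 = -72*(-40 - (14/5 - 2 - 4)) + 441 = -72*(-40 - 1*(-16/5)) + 441 = -72*(-40 + 16/5) + 441 = -72*(-184/5) + 441 = 13248/5 + 441 = 15453/5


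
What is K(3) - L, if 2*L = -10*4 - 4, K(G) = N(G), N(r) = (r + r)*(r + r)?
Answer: 58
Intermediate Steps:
N(r) = 4*r² (N(r) = (2*r)*(2*r) = 4*r²)
K(G) = 4*G²
L = -22 (L = (-10*4 - 4)/2 = (-40 - 4)/2 = (½)*(-44) = -22)
K(3) - L = 4*3² - 1*(-22) = 4*9 + 22 = 36 + 22 = 58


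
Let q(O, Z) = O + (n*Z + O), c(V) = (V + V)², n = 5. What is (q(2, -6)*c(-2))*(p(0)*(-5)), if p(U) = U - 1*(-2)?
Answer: 4160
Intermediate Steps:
p(U) = 2 + U (p(U) = U + 2 = 2 + U)
c(V) = 4*V² (c(V) = (2*V)² = 4*V²)
q(O, Z) = 2*O + 5*Z (q(O, Z) = O + (5*Z + O) = O + (O + 5*Z) = 2*O + 5*Z)
(q(2, -6)*c(-2))*(p(0)*(-5)) = ((2*2 + 5*(-6))*(4*(-2)²))*((2 + 0)*(-5)) = ((4 - 30)*(4*4))*(2*(-5)) = -26*16*(-10) = -416*(-10) = 4160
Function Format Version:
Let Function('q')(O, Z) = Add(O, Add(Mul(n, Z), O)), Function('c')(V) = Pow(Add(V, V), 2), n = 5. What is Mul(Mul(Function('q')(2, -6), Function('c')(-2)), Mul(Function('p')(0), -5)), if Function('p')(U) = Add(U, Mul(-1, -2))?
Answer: 4160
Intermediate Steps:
Function('p')(U) = Add(2, U) (Function('p')(U) = Add(U, 2) = Add(2, U))
Function('c')(V) = Mul(4, Pow(V, 2)) (Function('c')(V) = Pow(Mul(2, V), 2) = Mul(4, Pow(V, 2)))
Function('q')(O, Z) = Add(Mul(2, O), Mul(5, Z)) (Function('q')(O, Z) = Add(O, Add(Mul(5, Z), O)) = Add(O, Add(O, Mul(5, Z))) = Add(Mul(2, O), Mul(5, Z)))
Mul(Mul(Function('q')(2, -6), Function('c')(-2)), Mul(Function('p')(0), -5)) = Mul(Mul(Add(Mul(2, 2), Mul(5, -6)), Mul(4, Pow(-2, 2))), Mul(Add(2, 0), -5)) = Mul(Mul(Add(4, -30), Mul(4, 4)), Mul(2, -5)) = Mul(Mul(-26, 16), -10) = Mul(-416, -10) = 4160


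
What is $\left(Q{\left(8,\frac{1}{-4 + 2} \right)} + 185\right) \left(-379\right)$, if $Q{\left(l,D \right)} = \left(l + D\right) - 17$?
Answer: $- \frac{133029}{2} \approx -66515.0$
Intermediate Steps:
$Q{\left(l,D \right)} = -17 + D + l$ ($Q{\left(l,D \right)} = \left(D + l\right) - 17 = -17 + D + l$)
$\left(Q{\left(8,\frac{1}{-4 + 2} \right)} + 185\right) \left(-379\right) = \left(\left(-17 + \frac{1}{-4 + 2} + 8\right) + 185\right) \left(-379\right) = \left(\left(-17 + \frac{1}{-2} + 8\right) + 185\right) \left(-379\right) = \left(\left(-17 - \frac{1}{2} + 8\right) + 185\right) \left(-379\right) = \left(- \frac{19}{2} + 185\right) \left(-379\right) = \frac{351}{2} \left(-379\right) = - \frac{133029}{2}$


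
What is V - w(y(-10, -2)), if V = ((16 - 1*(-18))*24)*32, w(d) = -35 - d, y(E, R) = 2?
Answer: 26149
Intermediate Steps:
V = 26112 (V = ((16 + 18)*24)*32 = (34*24)*32 = 816*32 = 26112)
V - w(y(-10, -2)) = 26112 - (-35 - 1*2) = 26112 - (-35 - 2) = 26112 - 1*(-37) = 26112 + 37 = 26149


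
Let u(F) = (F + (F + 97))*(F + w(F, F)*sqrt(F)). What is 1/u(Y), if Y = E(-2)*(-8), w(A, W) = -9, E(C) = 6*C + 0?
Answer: 1/4335 + sqrt(6)/11560 ≈ 0.00044257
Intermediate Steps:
E(C) = 6*C
Y = 96 (Y = (6*(-2))*(-8) = -12*(-8) = 96)
u(F) = (97 + 2*F)*(F - 9*sqrt(F)) (u(F) = (F + (F + 97))*(F - 9*sqrt(F)) = (F + (97 + F))*(F - 9*sqrt(F)) = (97 + 2*F)*(F - 9*sqrt(F)))
1/u(Y) = 1/(-3492*sqrt(6) - 6912*sqrt(6) + 2*96**2 + 97*96) = 1/(-3492*sqrt(6) - 6912*sqrt(6) + 2*9216 + 9312) = 1/(-3492*sqrt(6) - 6912*sqrt(6) + 18432 + 9312) = 1/(27744 - 10404*sqrt(6))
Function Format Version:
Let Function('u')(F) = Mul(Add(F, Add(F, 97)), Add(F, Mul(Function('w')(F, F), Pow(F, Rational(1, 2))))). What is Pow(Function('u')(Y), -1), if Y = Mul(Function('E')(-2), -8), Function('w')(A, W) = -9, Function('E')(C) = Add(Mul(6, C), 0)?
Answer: Add(Rational(1, 4335), Mul(Rational(1, 11560), Pow(6, Rational(1, 2)))) ≈ 0.00044257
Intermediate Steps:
Function('E')(C) = Mul(6, C)
Y = 96 (Y = Mul(Mul(6, -2), -8) = Mul(-12, -8) = 96)
Function('u')(F) = Mul(Add(97, Mul(2, F)), Add(F, Mul(-9, Pow(F, Rational(1, 2))))) (Function('u')(F) = Mul(Add(F, Add(F, 97)), Add(F, Mul(-9, Pow(F, Rational(1, 2))))) = Mul(Add(F, Add(97, F)), Add(F, Mul(-9, Pow(F, Rational(1, 2))))) = Mul(Add(97, Mul(2, F)), Add(F, Mul(-9, Pow(F, Rational(1, 2))))))
Pow(Function('u')(Y), -1) = Pow(Add(Mul(-873, Pow(96, Rational(1, 2))), Mul(-18, Pow(96, Rational(3, 2))), Mul(2, Pow(96, 2)), Mul(97, 96)), -1) = Pow(Add(Mul(-873, Mul(4, Pow(6, Rational(1, 2)))), Mul(-18, Mul(384, Pow(6, Rational(1, 2)))), Mul(2, 9216), 9312), -1) = Pow(Add(Mul(-3492, Pow(6, Rational(1, 2))), Mul(-6912, Pow(6, Rational(1, 2))), 18432, 9312), -1) = Pow(Add(27744, Mul(-10404, Pow(6, Rational(1, 2)))), -1)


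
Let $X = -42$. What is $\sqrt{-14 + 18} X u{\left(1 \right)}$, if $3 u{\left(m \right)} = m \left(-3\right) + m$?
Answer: $56$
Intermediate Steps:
$u{\left(m \right)} = - \frac{2 m}{3}$ ($u{\left(m \right)} = \frac{m \left(-3\right) + m}{3} = \frac{- 3 m + m}{3} = \frac{\left(-2\right) m}{3} = - \frac{2 m}{3}$)
$\sqrt{-14 + 18} X u{\left(1 \right)} = \sqrt{-14 + 18} \left(-42\right) \left(\left(- \frac{2}{3}\right) 1\right) = \sqrt{4} \left(-42\right) \left(- \frac{2}{3}\right) = 2 \left(-42\right) \left(- \frac{2}{3}\right) = \left(-84\right) \left(- \frac{2}{3}\right) = 56$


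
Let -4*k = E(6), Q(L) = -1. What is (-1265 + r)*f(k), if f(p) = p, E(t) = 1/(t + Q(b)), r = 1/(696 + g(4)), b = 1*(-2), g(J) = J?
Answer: 885499/14000 ≈ 63.250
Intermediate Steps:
b = -2
r = 1/700 (r = 1/(696 + 4) = 1/700 ≈ 0.0014286)
E(t) = 1/(-1 + t) (E(t) = 1/(t - 1) = 1/(-1 + t))
k = -1/20 (k = -1/(4*(-1 + 6)) = -¼/5 = -¼*⅕ = -1/20 ≈ -0.050000)
(-1265 + r)*f(k) = (-1265 + 1/700)*(-1/20) = -885499/700*(-1/20) = 885499/14000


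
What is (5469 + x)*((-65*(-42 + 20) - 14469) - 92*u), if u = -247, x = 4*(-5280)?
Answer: -151579935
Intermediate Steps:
x = -21120
(5469 + x)*((-65*(-42 + 20) - 14469) - 92*u) = (5469 - 21120)*((-65*(-42 + 20) - 14469) - 92*(-247)) = -15651*((-65*(-22) - 14469) + 22724) = -15651*((1430 - 14469) + 22724) = -15651*(-13039 + 22724) = -15651*9685 = -151579935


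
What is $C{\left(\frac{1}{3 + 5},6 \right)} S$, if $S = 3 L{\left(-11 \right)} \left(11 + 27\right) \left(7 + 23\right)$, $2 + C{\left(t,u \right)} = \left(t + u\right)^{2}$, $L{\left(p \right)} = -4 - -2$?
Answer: $- \frac{1943415}{8} \approx -2.4293 \cdot 10^{5}$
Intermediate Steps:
$L{\left(p \right)} = -2$ ($L{\left(p \right)} = -4 + 2 = -2$)
$C{\left(t,u \right)} = -2 + \left(t + u\right)^{2}$
$S = -6840$ ($S = 3 \left(-2\right) \left(11 + 27\right) \left(7 + 23\right) = - 6 \cdot 38 \cdot 30 = \left(-6\right) 1140 = -6840$)
$C{\left(\frac{1}{3 + 5},6 \right)} S = \left(-2 + \left(\frac{1}{3 + 5} + 6\right)^{2}\right) \left(-6840\right) = \left(-2 + \left(\frac{1}{8} + 6\right)^{2}\right) \left(-6840\right) = \left(-2 + \left(\frac{49}{8}\right)^{2}\right) \left(-6840\right) = \left(-2 + \frac{2401}{64}\right) \left(-6840\right) = \frac{2273}{64} \left(-6840\right) = - \frac{1943415}{8}$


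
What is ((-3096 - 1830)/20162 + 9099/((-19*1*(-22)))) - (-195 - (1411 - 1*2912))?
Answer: -5412601063/4213858 ≈ -1284.5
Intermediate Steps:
((-3096 - 1830)/20162 + 9099/((-19*1*(-22)))) - (-195 - (1411 - 1*2912)) = (-4926*1/20162 + 9099/((-19*(-22)))) - (-195 - (1411 - 2912)) = (-2463/10081 + 9099/418) - (-195 - 1*(-1501)) = (-2463/10081 + 9099*(1/418)) - (-195 + 1501) = (-2463/10081 + 9099/418) - 1*1306 = 90697485/4213858 - 1306 = -5412601063/4213858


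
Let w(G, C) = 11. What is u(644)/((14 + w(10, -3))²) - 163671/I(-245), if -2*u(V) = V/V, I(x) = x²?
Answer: -8185951/3001250 ≈ -2.7275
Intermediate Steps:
u(V) = -½ (u(V) = -V/(2*V) = -½*1 = -½)
u(644)/((14 + w(10, -3))²) - 163671/I(-245) = -1/(2*(14 + 11)²) - 163671/((-245)²) = -1/(2*(25²)) - 163671/60025 = -½/625 - 163671*1/60025 = -½*1/625 - 163671/60025 = -1/1250 - 163671/60025 = -8185951/3001250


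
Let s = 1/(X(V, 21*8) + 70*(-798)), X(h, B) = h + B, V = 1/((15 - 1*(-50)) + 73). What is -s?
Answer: 138/7685495 ≈ 1.7956e-5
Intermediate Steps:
V = 1/138 (V = 1/((15 + 50) + 73) = 1/(65 + 73) = 1/138 ≈ 0.0072464)
X(h, B) = B + h
s = -138/7685495 (s = 1/((21*8 + 1/138) + 70*(-798)) = 1/((168 + 1/138) - 55860) = 1/(23185/138 - 55860) = 1/(-7685495/138) = -138/7685495 ≈ -1.7956e-5)
-s = -1*(-138/7685495) = 138/7685495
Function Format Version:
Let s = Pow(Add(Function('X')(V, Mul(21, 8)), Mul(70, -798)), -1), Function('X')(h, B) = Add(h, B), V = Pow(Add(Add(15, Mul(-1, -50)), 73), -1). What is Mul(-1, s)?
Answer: Rational(138, 7685495) ≈ 1.7956e-5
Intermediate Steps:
V = Rational(1, 138) (V = Pow(Add(Add(15, 50), 73), -1) = Pow(Add(65, 73), -1) = Pow(138, -1) = Rational(1, 138) ≈ 0.0072464)
Function('X')(h, B) = Add(B, h)
s = Rational(-138, 7685495) (s = Pow(Add(Add(Mul(21, 8), Rational(1, 138)), Mul(70, -798)), -1) = Pow(Add(Add(168, Rational(1, 138)), -55860), -1) = Pow(Add(Rational(23185, 138), -55860), -1) = Pow(Rational(-7685495, 138), -1) = Rational(-138, 7685495) ≈ -1.7956e-5)
Mul(-1, s) = Mul(-1, Rational(-138, 7685495)) = Rational(138, 7685495)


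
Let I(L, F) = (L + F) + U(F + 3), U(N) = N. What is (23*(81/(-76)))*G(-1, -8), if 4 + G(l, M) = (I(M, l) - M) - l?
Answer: 1863/38 ≈ 49.026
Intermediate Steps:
I(L, F) = 3 + L + 2*F (I(L, F) = (L + F) + (F + 3) = (F + L) + (3 + F) = 3 + L + 2*F)
G(l, M) = -1 + l (G(l, M) = -4 + (((3 + M + 2*l) - M) - l) = -4 + ((3 + 2*l) - l) = -4 + (3 + l) = -1 + l)
(23*(81/(-76)))*G(-1, -8) = (23*(81/(-76)))*(-1 - 1) = (23*(81*(-1/76)))*(-2) = (23*(-81/76))*(-2) = -1863/76*(-2) = 1863/38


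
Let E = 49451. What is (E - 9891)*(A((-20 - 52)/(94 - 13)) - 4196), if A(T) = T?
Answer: -1494260320/9 ≈ -1.6603e+8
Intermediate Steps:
(E - 9891)*(A((-20 - 52)/(94 - 13)) - 4196) = (49451 - 9891)*((-20 - 52)/(94 - 13) - 4196) = 39560*(-72/81 - 4196) = 39560*(-72*1/81 - 4196) = 39560*(-8/9 - 4196) = 39560*(-37772/9) = -1494260320/9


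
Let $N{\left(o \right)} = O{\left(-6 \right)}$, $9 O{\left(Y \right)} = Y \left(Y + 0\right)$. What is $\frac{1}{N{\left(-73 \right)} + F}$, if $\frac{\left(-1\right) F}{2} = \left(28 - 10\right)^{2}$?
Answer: $- \frac{1}{644} \approx -0.0015528$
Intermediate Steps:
$O{\left(Y \right)} = \frac{Y^{2}}{9}$ ($O{\left(Y \right)} = \frac{Y \left(Y + 0\right)}{9} = \frac{Y Y}{9} = \frac{Y^{2}}{9}$)
$N{\left(o \right)} = 4$ ($N{\left(o \right)} = \frac{\left(-6\right)^{2}}{9} = \frac{1}{9} \cdot 36 = 4$)
$F = -648$ ($F = - 2 \left(28 - 10\right)^{2} = - 2 \cdot 18^{2} = \left(-2\right) 324 = -648$)
$\frac{1}{N{\left(-73 \right)} + F} = \frac{1}{4 - 648} = \frac{1}{-644} = - \frac{1}{644}$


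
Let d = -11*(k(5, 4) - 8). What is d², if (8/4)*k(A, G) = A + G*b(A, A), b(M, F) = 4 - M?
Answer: 27225/4 ≈ 6806.3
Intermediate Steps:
k(A, G) = A/2 + G*(4 - A)/2 (k(A, G) = (A + G*(4 - A))/2 = A/2 + G*(4 - A)/2)
d = 165/2 (d = -11*(((½)*5 - ½*4*(-4 + 5)) - 8) = -11*((5/2 - ½*4*1) - 8) = -11*((5/2 - 2) - 8) = -11*(½ - 8) = -11*(-15/2) = 165/2 ≈ 82.500)
d² = (165/2)² = 27225/4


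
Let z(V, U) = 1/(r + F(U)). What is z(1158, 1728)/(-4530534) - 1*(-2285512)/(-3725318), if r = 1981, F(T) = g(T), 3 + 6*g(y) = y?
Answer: -11744693509063183/19143508380991761 ≈ -0.61351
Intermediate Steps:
g(y) = -½ + y/6
F(T) = -½ + T/6
z(V, U) = 1/(3961/2 + U/6) (z(V, U) = 1/(1981 + (-½ + U/6)) = 1/(3961/2 + U/6))
z(1158, 1728)/(-4530534) - 1*(-2285512)/(-3725318) = (6/(11883 + 1728))/(-4530534) - 1*(-2285512)/(-3725318) = (6/13611)*(-1/4530534) + 2285512*(-1/3725318) = (6*(1/13611))*(-1/4530534) - 1142756/1862659 = (2/4537)*(-1/4530534) - 1142756/1862659 = -1/10277516379 - 1142756/1862659 = -11744693509063183/19143508380991761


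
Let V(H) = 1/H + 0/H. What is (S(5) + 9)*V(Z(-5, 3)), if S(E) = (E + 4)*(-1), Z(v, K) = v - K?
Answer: 0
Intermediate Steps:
S(E) = -4 - E (S(E) = (4 + E)*(-1) = -4 - E)
V(H) = 1/H (V(H) = 1/H + 0 = 1/H)
(S(5) + 9)*V(Z(-5, 3)) = ((-4 - 1*5) + 9)/(-5 - 1*3) = ((-4 - 5) + 9)/(-5 - 3) = (-9 + 9)/(-8) = 0*(-⅛) = 0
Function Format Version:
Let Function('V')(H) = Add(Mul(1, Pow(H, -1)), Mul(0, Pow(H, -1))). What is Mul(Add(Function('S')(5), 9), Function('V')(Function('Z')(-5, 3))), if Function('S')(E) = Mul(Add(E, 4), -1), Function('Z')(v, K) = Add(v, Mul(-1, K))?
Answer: 0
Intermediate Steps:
Function('S')(E) = Add(-4, Mul(-1, E)) (Function('S')(E) = Mul(Add(4, E), -1) = Add(-4, Mul(-1, E)))
Function('V')(H) = Pow(H, -1) (Function('V')(H) = Add(Pow(H, -1), 0) = Pow(H, -1))
Mul(Add(Function('S')(5), 9), Function('V')(Function('Z')(-5, 3))) = Mul(Add(Add(-4, Mul(-1, 5)), 9), Pow(Add(-5, Mul(-1, 3)), -1)) = Mul(Add(Add(-4, -5), 9), Pow(Add(-5, -3), -1)) = Mul(Add(-9, 9), Pow(-8, -1)) = Mul(0, Rational(-1, 8)) = 0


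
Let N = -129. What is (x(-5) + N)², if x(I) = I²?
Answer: 10816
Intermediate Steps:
(x(-5) + N)² = ((-5)² - 129)² = (25 - 129)² = (-104)² = 10816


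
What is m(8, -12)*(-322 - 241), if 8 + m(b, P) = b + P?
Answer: 6756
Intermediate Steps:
m(b, P) = -8 + P + b (m(b, P) = -8 + (b + P) = -8 + (P + b) = -8 + P + b)
m(8, -12)*(-322 - 241) = (-8 - 12 + 8)*(-322 - 241) = -12*(-563) = 6756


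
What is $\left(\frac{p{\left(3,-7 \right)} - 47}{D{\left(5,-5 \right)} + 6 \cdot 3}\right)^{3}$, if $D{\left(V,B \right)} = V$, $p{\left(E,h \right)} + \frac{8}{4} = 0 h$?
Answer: $- \frac{117649}{12167} \approx -9.6695$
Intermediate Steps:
$p{\left(E,h \right)} = -2$ ($p{\left(E,h \right)} = -2 + 0 h = -2 + 0 = -2$)
$\left(\frac{p{\left(3,-7 \right)} - 47}{D{\left(5,-5 \right)} + 6 \cdot 3}\right)^{3} = \left(\frac{-2 - 47}{5 + 6 \cdot 3}\right)^{3} = \left(- \frac{49}{5 + 18}\right)^{3} = \left(- \frac{49}{23}\right)^{3} = - \frac{117649}{12167}$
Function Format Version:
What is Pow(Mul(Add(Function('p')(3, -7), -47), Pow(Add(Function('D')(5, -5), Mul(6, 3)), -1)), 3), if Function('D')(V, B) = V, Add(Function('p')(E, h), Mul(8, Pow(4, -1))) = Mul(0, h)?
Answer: Rational(-117649, 12167) ≈ -9.6695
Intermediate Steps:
Function('p')(E, h) = -2 (Function('p')(E, h) = Add(-2, Mul(0, h)) = Add(-2, 0) = -2)
Pow(Mul(Add(Function('p')(3, -7), -47), Pow(Add(Function('D')(5, -5), Mul(6, 3)), -1)), 3) = Pow(Mul(Add(-2, -47), Pow(Add(5, Mul(6, 3)), -1)), 3) = Pow(Mul(-49, Pow(Add(5, 18), -1)), 3) = Pow(Mul(-49, Pow(23, -1)), 3) = Pow(Mul(-49, Rational(1, 23)), 3) = Pow(Rational(-49, 23), 3) = Rational(-117649, 12167)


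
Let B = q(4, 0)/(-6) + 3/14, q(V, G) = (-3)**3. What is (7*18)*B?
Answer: 594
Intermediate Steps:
q(V, G) = -27
B = 33/7 (B = -27/(-6) + 3/14 = -27*(-1/6) + 3*(1/14) = 9/2 + 3/14 = 33/7 ≈ 4.7143)
(7*18)*B = (7*18)*(33/7) = 126*(33/7) = 594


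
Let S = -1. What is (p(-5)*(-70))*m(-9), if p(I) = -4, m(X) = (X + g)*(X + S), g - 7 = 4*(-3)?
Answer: 39200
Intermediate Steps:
g = -5 (g = 7 + 4*(-3) = 7 - 12 = -5)
m(X) = (-1 + X)*(-5 + X) (m(X) = (X - 5)*(X - 1) = (-5 + X)*(-1 + X) = (-1 + X)*(-5 + X))
(p(-5)*(-70))*m(-9) = (-4*(-70))*(5 + (-9)² - 6*(-9)) = 280*(5 + 81 + 54) = 280*140 = 39200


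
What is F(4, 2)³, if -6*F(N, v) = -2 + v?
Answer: 0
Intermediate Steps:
F(N, v) = ⅓ - v/6 (F(N, v) = -(-2 + v)/6 = ⅓ - v/6)
F(4, 2)³ = (⅓ - ⅙*2)³ = (⅓ - ⅓)³ = 0³ = 0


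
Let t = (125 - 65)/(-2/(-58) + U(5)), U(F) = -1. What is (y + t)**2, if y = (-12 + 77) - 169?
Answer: 1352569/49 ≈ 27603.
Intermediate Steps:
t = -435/7 (t = (125 - 65)/(-2/(-58) - 1) = 60/(-2*(-1/58) - 1) = 60/(1/29 - 1) = 60/(-28/29) = 60*(-29/28) = -435/7 ≈ -62.143)
y = -104 (y = 65 - 169 = -104)
(y + t)**2 = (-104 - 435/7)**2 = (-1163/7)**2 = 1352569/49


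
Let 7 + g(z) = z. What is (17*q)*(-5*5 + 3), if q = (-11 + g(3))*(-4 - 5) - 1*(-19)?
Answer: -57596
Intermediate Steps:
g(z) = -7 + z
q = 154 (q = (-11 + (-7 + 3))*(-4 - 5) - 1*(-19) = (-11 - 4)*(-9) + 19 = -15*(-9) + 19 = 135 + 19 = 154)
(17*q)*(-5*5 + 3) = (17*154)*(-5*5 + 3) = 2618*(-25 + 3) = 2618*(-22) = -57596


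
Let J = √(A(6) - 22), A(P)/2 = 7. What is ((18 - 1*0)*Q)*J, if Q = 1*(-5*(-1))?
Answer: 180*I*√2 ≈ 254.56*I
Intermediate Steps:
A(P) = 14 (A(P) = 2*7 = 14)
Q = 5 (Q = 1*5 = 5)
J = 2*I*√2 (J = √(14 - 22) = √(-8) = 2*I*√2 ≈ 2.8284*I)
((18 - 1*0)*Q)*J = ((18 - 1*0)*5)*(2*I*√2) = ((18 + 0)*5)*(2*I*√2) = (18*5)*(2*I*√2) = 90*(2*I*√2) = 180*I*√2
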